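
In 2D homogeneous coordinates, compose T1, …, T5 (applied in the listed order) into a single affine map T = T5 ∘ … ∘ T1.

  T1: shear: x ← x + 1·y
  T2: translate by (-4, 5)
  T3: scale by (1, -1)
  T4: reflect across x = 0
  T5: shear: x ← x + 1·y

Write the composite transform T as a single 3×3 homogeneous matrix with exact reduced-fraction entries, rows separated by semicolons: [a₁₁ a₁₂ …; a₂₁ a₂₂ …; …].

T = [-1 -2 -1; 0 -1 -5; 0 0 1]

T1 = [1 1 0; 0 1 0; 0 0 1]
T2·T1 = [1 1 -4; 0 1 5; 0 0 1]
T3·…·T1 = [1 1 -4; 0 -1 -5; 0 0 1]
T4·…·T1 = [-1 -1 4; 0 -1 -5; 0 0 1]
T5·…·T1 = [-1 -2 -1; 0 -1 -5; 0 0 1]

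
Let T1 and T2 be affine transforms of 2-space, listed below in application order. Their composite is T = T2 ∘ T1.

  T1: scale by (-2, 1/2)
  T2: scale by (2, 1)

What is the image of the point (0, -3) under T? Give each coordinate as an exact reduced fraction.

T(p) = (0, -3/2)

T1 scale by (-2, 1/2): (0, -3) → (0, -3/2)
T2 scale by (2, 1): (0, -3/2) → (0, -3/2)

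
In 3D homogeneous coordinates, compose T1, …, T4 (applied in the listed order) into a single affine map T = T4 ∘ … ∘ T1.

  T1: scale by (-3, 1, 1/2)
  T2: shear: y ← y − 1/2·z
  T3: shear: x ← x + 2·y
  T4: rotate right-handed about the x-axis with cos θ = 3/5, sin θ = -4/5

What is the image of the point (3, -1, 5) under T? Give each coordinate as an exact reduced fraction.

T(p) = (-27/2, 13/20, 33/10)

T1 scale by (-3, 1, 1/2): (3, -1, 5) → (-9, -1, 5/2)
T2 shear: y ← y − 1/2·z: (-9, -1, 5/2) → (-9, -9/4, 5/2)
T3 shear: x ← x + 2·y: (-9, -9/4, 5/2) → (-27/2, -9/4, 5/2)
T4 rotate right-handed about the x-axis with cos θ = 3/5, sin θ = -4/5: (-27/2, -9/4, 5/2) → (-27/2, 13/20, 33/10)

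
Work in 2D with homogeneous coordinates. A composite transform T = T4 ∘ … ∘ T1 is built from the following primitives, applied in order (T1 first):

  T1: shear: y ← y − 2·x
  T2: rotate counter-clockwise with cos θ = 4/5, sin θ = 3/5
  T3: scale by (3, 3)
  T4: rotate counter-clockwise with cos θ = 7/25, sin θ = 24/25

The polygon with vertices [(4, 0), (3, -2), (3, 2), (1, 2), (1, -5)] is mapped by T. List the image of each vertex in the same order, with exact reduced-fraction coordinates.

T1 shear: y ← y − 2·x: (4, 0) → (4, -8); (3, -2) → (3, -8); (3, 2) → (3, -4); (1, 2) → (1, 0); (1, -5) → (1, -7)
T2 rotate counter-clockwise with cos θ = 4/5, sin θ = 3/5: (4, -8) → (8, -4); (3, -8) → (36/5, -23/5); (3, -4) → (24/5, -7/5); (1, 0) → (4/5, 3/5); (1, -7) → (5, -5)
T3 scale by (3, 3): (8, -4) → (24, -12); (36/5, -23/5) → (108/5, -69/5); (24/5, -7/5) → (72/5, -21/5); (4/5, 3/5) → (12/5, 9/5); (5, -5) → (15, -15)
T4 rotate counter-clockwise with cos θ = 7/25, sin θ = 24/25: (24, -12) → (456/25, 492/25); (108/5, -69/5) → (2412/125, 2109/125); (72/5, -21/5) → (1008/125, 1581/125); (12/5, 9/5) → (-132/125, 351/125); (15, -15) → (93/5, 51/5)

image vertices: (456/25, 492/25), (2412/125, 2109/125), (1008/125, 1581/125), (-132/125, 351/125), (93/5, 51/5)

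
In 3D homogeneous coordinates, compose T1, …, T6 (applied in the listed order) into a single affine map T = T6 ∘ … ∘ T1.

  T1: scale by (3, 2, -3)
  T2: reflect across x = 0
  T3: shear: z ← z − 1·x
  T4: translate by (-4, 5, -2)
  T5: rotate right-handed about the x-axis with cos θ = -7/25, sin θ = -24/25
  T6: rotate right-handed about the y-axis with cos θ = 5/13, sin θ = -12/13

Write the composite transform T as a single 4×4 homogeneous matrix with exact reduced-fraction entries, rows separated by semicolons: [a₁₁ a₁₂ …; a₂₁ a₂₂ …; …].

T1 = [3 0 0 0; 0 2 0 0; 0 0 -3 0; 0 0 0 1]
T2·T1 = [-3 0 0 0; 0 2 0 0; 0 0 -3 0; 0 0 0 1]
T3·…·T1 = [-3 0 0 0; 0 2 0 0; 3 0 -3 0; 0 0 0 1]
T4·…·T1 = [-3 0 0 -4; 0 2 0 5; 3 0 -3 -2; 0 0 0 1]
T5·…·T1 = [-3 0 0 -4; 72/25 -14/25 -72/25 -83/25; -21/25 -48/25 21/25 -106/25; 0 0 0 1]
T6·…·T1 = [-123/325 576/325 -252/325 772/325; 72/25 -14/25 -72/25 -83/25; -201/65 -48/65 21/65 -346/65; 0 0 0 1]

T = [-123/325 576/325 -252/325 772/325; 72/25 -14/25 -72/25 -83/25; -201/65 -48/65 21/65 -346/65; 0 0 0 1]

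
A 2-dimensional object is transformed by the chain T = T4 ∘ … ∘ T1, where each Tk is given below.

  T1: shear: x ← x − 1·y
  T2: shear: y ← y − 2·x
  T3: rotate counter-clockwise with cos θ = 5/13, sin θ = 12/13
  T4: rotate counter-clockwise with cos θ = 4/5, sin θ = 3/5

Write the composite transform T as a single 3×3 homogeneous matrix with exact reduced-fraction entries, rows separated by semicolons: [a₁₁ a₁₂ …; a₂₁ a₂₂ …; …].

T1 = [1 -1 0; 0 1 0; 0 0 1]
T2·T1 = [1 -1 0; -2 3 0; 0 0 1]
T3·…·T1 = [29/13 -41/13 0; 2/13 3/13 0; 0 0 1]
T4·…·T1 = [22/13 -173/65 0; 19/13 -111/65 0; 0 0 1]

T = [22/13 -173/65 0; 19/13 -111/65 0; 0 0 1]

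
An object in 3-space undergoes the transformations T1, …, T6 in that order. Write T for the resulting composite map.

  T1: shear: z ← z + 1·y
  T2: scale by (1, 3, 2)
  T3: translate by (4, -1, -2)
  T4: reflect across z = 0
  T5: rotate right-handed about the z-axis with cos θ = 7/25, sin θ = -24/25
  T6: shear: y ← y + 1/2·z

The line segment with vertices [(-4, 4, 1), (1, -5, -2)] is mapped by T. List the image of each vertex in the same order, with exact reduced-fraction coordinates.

image vertices: (264/25, -23/25, -8), (-349/25, -32/25, 16)

T1 shear: z ← z + 1·y: (-4, 4, 1) → (-4, 4, 5); (1, -5, -2) → (1, -5, -7)
T2 scale by (1, 3, 2): (-4, 4, 5) → (-4, 12, 10); (1, -5, -7) → (1, -15, -14)
T3 translate by (4, -1, -2): (-4, 12, 10) → (0, 11, 8); (1, -15, -14) → (5, -16, -16)
T4 reflect across z = 0: (0, 11, 8) → (0, 11, -8); (5, -16, -16) → (5, -16, 16)
T5 rotate right-handed about the z-axis with cos θ = 7/25, sin θ = -24/25: (0, 11, -8) → (264/25, 77/25, -8); (5, -16, 16) → (-349/25, -232/25, 16)
T6 shear: y ← y + 1/2·z: (264/25, 77/25, -8) → (264/25, -23/25, -8); (-349/25, -232/25, 16) → (-349/25, -32/25, 16)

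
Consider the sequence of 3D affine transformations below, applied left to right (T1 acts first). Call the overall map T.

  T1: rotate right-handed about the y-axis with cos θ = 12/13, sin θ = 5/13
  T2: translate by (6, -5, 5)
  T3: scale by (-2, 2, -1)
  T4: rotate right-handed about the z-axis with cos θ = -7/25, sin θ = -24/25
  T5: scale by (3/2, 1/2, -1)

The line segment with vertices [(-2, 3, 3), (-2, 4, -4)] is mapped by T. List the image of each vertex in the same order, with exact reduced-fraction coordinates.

image vertices: (-423/325, 1838/325, 111/13), (-222/325, 907/325, 27/13)

T1 rotate right-handed about the y-axis with cos θ = 12/13, sin θ = 5/13: (-2, 3, 3) → (-9/13, 3, 46/13); (-2, 4, -4) → (-44/13, 4, -38/13)
T2 translate by (6, -5, 5): (-9/13, 3, 46/13) → (69/13, -2, 111/13); (-44/13, 4, -38/13) → (34/13, -1, 27/13)
T3 scale by (-2, 2, -1): (69/13, -2, 111/13) → (-138/13, -4, -111/13); (34/13, -1, 27/13) → (-68/13, -2, -27/13)
T4 rotate right-handed about the z-axis with cos θ = -7/25, sin θ = -24/25: (-138/13, -4, -111/13) → (-282/325, 3676/325, -111/13); (-68/13, -2, -27/13) → (-148/325, 1814/325, -27/13)
T5 scale by (3/2, 1/2, -1): (-282/325, 3676/325, -111/13) → (-423/325, 1838/325, 111/13); (-148/325, 1814/325, -27/13) → (-222/325, 907/325, 27/13)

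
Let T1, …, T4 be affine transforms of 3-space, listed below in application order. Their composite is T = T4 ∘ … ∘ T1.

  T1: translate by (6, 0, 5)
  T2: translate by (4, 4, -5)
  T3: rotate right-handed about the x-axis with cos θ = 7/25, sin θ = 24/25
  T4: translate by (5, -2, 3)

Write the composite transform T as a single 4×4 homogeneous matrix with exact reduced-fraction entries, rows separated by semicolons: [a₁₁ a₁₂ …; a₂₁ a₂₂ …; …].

T = [1 0 0 15; 0 7/25 -24/25 -22/25; 0 24/25 7/25 171/25; 0 0 0 1]

T1 = [1 0 0 6; 0 1 0 0; 0 0 1 5; 0 0 0 1]
T2·T1 = [1 0 0 10; 0 1 0 4; 0 0 1 0; 0 0 0 1]
T3·…·T1 = [1 0 0 10; 0 7/25 -24/25 28/25; 0 24/25 7/25 96/25; 0 0 0 1]
T4·…·T1 = [1 0 0 15; 0 7/25 -24/25 -22/25; 0 24/25 7/25 171/25; 0 0 0 1]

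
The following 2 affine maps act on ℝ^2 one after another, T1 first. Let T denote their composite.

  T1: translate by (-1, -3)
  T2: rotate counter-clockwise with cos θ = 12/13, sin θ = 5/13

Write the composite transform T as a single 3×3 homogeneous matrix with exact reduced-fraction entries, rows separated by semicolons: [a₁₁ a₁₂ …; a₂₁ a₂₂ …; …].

T = [12/13 -5/13 3/13; 5/13 12/13 -41/13; 0 0 1]

T1 = [1 0 -1; 0 1 -3; 0 0 1]
T2·T1 = [12/13 -5/13 3/13; 5/13 12/13 -41/13; 0 0 1]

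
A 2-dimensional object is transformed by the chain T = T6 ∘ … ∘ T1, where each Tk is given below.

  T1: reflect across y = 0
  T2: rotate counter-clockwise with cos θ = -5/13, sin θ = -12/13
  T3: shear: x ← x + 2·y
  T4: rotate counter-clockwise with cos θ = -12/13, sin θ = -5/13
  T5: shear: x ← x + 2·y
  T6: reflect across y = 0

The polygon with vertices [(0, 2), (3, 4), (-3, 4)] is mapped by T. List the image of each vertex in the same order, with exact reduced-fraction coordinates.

T1 reflect across y = 0: (0, 2) → (0, -2); (3, 4) → (3, -4); (-3, 4) → (-3, -4)
T2 rotate counter-clockwise with cos θ = -5/13, sin θ = -12/13: (0, -2) → (-24/13, 10/13); (3, -4) → (-63/13, -16/13); (-3, -4) → (-33/13, 56/13)
T3 shear: x ← x + 2·y: (-24/13, 10/13) → (-4/13, 10/13); (-63/13, -16/13) → (-95/13, -16/13); (-33/13, 56/13) → (79/13, 56/13)
T4 rotate counter-clockwise with cos θ = -12/13, sin θ = -5/13: (-4/13, 10/13) → (98/169, -100/169); (-95/13, -16/13) → (1060/169, 667/169); (79/13, 56/13) → (-668/169, -1067/169)
T5 shear: x ← x + 2·y: (98/169, -100/169) → (-102/169, -100/169); (1060/169, 667/169) → (2394/169, 667/169); (-668/169, -1067/169) → (-2802/169, -1067/169)
T6 reflect across y = 0: (-102/169, -100/169) → (-102/169, 100/169); (2394/169, 667/169) → (2394/169, -667/169); (-2802/169, -1067/169) → (-2802/169, 1067/169)

image vertices: (-102/169, 100/169), (2394/169, -667/169), (-2802/169, 1067/169)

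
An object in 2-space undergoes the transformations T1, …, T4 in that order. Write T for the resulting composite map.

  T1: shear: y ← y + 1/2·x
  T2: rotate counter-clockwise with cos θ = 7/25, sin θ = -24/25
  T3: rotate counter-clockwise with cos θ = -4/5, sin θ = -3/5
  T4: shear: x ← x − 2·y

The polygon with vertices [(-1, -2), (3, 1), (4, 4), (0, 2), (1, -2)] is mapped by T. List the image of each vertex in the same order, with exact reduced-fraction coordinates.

T1 shear: y ← y + 1/2·x: (-1, -2) → (-1, -5/2); (3, 1) → (3, 5/2); (4, 4) → (4, 6); (0, 2) → (0, 2); (1, -2) → (1, -3/2)
T2 rotate counter-clockwise with cos θ = 7/25, sin θ = -24/25: (-1, -5/2) → (-67/25, 13/50); (3, 5/2) → (81/25, -109/50); (4, 6) → (172/25, -54/25); (0, 2) → (48/25, 14/25); (1, -3/2) → (-29/25, -69/50)
T3 rotate counter-clockwise with cos θ = -4/5, sin θ = -3/5: (-67/25, 13/50) → (23/10, 7/5); (81/25, -109/50) → (-39/10, -1/5); (172/25, -54/25) → (-34/5, -12/5); (48/25, 14/25) → (-6/5, -8/5); (-29/25, -69/50) → (1/10, 9/5)
T4 shear: x ← x − 2·y: (23/10, 7/5) → (-1/2, 7/5); (-39/10, -1/5) → (-7/2, -1/5); (-34/5, -12/5) → (-2, -12/5); (-6/5, -8/5) → (2, -8/5); (1/10, 9/5) → (-7/2, 9/5)

image vertices: (-1/2, 7/5), (-7/2, -1/5), (-2, -12/5), (2, -8/5), (-7/2, 9/5)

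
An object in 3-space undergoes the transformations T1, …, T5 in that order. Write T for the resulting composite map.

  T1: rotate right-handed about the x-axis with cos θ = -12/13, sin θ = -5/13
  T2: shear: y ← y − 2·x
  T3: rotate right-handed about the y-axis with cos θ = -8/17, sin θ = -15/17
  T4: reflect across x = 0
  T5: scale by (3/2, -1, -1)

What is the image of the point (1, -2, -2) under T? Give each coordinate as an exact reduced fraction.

T(p) = (921/221, 12/13, 77/221)

T1 rotate right-handed about the x-axis with cos θ = -12/13, sin θ = -5/13: (1, -2, -2) → (1, 14/13, 34/13)
T2 shear: y ← y − 2·x: (1, 14/13, 34/13) → (1, -12/13, 34/13)
T3 rotate right-handed about the y-axis with cos θ = -8/17, sin θ = -15/17: (1, -12/13, 34/13) → (-614/221, -12/13, -77/221)
T4 reflect across x = 0: (-614/221, -12/13, -77/221) → (614/221, -12/13, -77/221)
T5 scale by (3/2, -1, -1): (614/221, -12/13, -77/221) → (921/221, 12/13, 77/221)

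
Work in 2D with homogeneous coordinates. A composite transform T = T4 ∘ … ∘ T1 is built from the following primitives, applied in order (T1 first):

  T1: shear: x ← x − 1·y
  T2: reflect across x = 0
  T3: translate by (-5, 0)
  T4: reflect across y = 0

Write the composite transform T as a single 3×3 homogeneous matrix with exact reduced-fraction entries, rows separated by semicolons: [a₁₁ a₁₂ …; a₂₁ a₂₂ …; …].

T1 = [1 -1 0; 0 1 0; 0 0 1]
T2·T1 = [-1 1 0; 0 1 0; 0 0 1]
T3·…·T1 = [-1 1 -5; 0 1 0; 0 0 1]
T4·…·T1 = [-1 1 -5; 0 -1 0; 0 0 1]

T = [-1 1 -5; 0 -1 0; 0 0 1]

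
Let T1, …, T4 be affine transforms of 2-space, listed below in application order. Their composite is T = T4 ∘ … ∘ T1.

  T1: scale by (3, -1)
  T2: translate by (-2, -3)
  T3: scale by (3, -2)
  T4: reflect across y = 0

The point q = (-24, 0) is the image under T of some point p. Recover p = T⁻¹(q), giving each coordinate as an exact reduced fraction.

T1 = [3 0 0; 0 -1 0; 0 0 1]
T2·T1 = [3 0 -2; 0 -1 -3; 0 0 1]
T3·…·T1 = [9 0 -6; 0 2 6; 0 0 1]
T4·…·T1 = [9 0 -6; 0 -2 -6; 0 0 1]
det M = -18; M⁻¹ = [1/9 0 2/3; 0 -1/2 -3; 0 0 1]
M⁻¹ · (-24, 0)ᵀ = (-2, -3)ᵀ

p = (-2, -3)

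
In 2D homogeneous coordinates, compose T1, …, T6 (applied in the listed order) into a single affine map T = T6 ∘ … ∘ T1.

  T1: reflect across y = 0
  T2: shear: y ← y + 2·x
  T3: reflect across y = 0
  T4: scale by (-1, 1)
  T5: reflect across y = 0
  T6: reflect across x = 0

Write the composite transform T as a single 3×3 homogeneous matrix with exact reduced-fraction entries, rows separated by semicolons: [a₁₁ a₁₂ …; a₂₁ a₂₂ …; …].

T = [1 0 0; 2 -1 0; 0 0 1]

T1 = [1 0 0; 0 -1 0; 0 0 1]
T2·T1 = [1 0 0; 2 -1 0; 0 0 1]
T3·…·T1 = [1 0 0; -2 1 0; 0 0 1]
T4·…·T1 = [-1 0 0; -2 1 0; 0 0 1]
T5·…·T1 = [-1 0 0; 2 -1 0; 0 0 1]
T6·…·T1 = [1 0 0; 2 -1 0; 0 0 1]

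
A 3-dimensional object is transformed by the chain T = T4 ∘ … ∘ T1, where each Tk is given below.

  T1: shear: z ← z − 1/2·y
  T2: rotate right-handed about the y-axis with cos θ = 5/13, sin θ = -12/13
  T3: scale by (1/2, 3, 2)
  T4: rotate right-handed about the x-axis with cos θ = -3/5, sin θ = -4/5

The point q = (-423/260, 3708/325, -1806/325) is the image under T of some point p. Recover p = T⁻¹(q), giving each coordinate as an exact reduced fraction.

T1 = [1 0 0 0; 0 1 0 0; 0 -1/2 1 0; 0 0 0 1]
T2·T1 = [5/13 6/13 -12/13 0; 0 1 0 0; 12/13 -5/26 5/13 0; 0 0 0 1]
T3·…·T1 = [5/26 3/13 -6/13 0; 0 3 0 0; 24/13 -5/13 10/13 0; 0 0 0 1]
T4·…·T1 = [5/26 3/13 -6/13 0; 96/65 -137/65 8/13 0; -72/65 -141/65 -6/13 0; 0 0 0 1]
det M = 3; M⁻¹ = [10/13 24/65 -18/65 0; 0 -1/5 -4/15 0; -24/13 7/130 -97/390 0; 0 0 0 1]
M⁻¹ · (-423/260, 3708/325, -1806/325)ᵀ = (9/2, -4/5, 5)ᵀ

p = (9/2, -4/5, 5)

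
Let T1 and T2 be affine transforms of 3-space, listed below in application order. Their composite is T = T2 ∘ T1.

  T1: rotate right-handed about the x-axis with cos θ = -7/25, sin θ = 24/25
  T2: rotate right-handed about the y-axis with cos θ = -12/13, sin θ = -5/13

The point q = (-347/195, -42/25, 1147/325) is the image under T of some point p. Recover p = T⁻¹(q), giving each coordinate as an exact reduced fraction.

T1 = [1 0 0 0; 0 -7/25 -24/25 0; 0 24/25 -7/25 0; 0 0 0 1]
T2·T1 = [-12/13 -24/65 7/65 0; 0 -7/25 -24/25 0; 5/13 -288/325 84/325 0; 0 0 0 1]
det M = 1; M⁻¹ = [-12/13 0 5/13 0; -24/65 -7/25 -288/325 0; 7/65 -24/25 84/325 0; 0 0 0 1]
M⁻¹ · (-347/195, -42/25, 1147/325)ᵀ = (3, -2, 7/3)ᵀ

p = (3, -2, 7/3)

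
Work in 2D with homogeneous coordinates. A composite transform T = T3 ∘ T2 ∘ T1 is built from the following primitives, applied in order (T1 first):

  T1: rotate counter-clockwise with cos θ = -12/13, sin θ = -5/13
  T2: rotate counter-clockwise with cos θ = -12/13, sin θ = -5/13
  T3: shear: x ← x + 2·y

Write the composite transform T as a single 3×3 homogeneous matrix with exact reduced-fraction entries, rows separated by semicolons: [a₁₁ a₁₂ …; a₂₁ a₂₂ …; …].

T = [359/169 118/169 0; 120/169 119/169 0; 0 0 1]

T1 = [-12/13 5/13 0; -5/13 -12/13 0; 0 0 1]
T2·T1 = [119/169 -120/169 0; 120/169 119/169 0; 0 0 1]
T3·…·T1 = [359/169 118/169 0; 120/169 119/169 0; 0 0 1]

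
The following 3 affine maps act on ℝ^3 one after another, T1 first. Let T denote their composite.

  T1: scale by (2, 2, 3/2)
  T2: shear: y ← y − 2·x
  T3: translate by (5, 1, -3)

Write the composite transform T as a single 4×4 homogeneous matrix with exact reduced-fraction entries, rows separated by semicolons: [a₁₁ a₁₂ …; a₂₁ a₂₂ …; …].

T = [2 0 0 5; -4 2 0 1; 0 0 3/2 -3; 0 0 0 1]

T1 = [2 0 0 0; 0 2 0 0; 0 0 3/2 0; 0 0 0 1]
T2·T1 = [2 0 0 0; -4 2 0 0; 0 0 3/2 0; 0 0 0 1]
T3·…·T1 = [2 0 0 5; -4 2 0 1; 0 0 3/2 -3; 0 0 0 1]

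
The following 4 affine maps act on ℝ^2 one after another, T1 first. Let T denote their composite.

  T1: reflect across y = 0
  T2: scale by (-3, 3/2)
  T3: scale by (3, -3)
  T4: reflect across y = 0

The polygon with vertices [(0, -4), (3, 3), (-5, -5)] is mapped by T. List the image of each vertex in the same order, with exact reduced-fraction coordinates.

T1 reflect across y = 0: (0, -4) → (0, 4); (3, 3) → (3, -3); (-5, -5) → (-5, 5)
T2 scale by (-3, 3/2): (0, 4) → (0, 6); (3, -3) → (-9, -9/2); (-5, 5) → (15, 15/2)
T3 scale by (3, -3): (0, 6) → (0, -18); (-9, -9/2) → (-27, 27/2); (15, 15/2) → (45, -45/2)
T4 reflect across y = 0: (0, -18) → (0, 18); (-27, 27/2) → (-27, -27/2); (45, -45/2) → (45, 45/2)

image vertices: (0, 18), (-27, -27/2), (45, 45/2)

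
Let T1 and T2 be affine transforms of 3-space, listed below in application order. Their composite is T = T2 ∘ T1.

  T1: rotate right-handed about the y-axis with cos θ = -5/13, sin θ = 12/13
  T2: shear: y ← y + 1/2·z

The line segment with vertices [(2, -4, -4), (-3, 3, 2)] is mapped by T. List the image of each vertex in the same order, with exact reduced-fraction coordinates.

T1 rotate right-handed about the y-axis with cos θ = -5/13, sin θ = 12/13: (2, -4, -4) → (-58/13, -4, -4/13); (-3, 3, 2) → (3, 3, 2)
T2 shear: y ← y + 1/2·z: (-58/13, -4, -4/13) → (-58/13, -54/13, -4/13); (3, 3, 2) → (3, 4, 2)

image vertices: (-58/13, -54/13, -4/13), (3, 4, 2)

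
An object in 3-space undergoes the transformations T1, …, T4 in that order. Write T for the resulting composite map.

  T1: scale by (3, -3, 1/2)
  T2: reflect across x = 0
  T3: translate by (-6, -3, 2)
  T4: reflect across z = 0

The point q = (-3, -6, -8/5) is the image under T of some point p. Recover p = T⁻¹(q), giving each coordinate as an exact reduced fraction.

T1 = [3 0 0 0; 0 -3 0 0; 0 0 1/2 0; 0 0 0 1]
T2·T1 = [-3 0 0 0; 0 -3 0 0; 0 0 1/2 0; 0 0 0 1]
T3·…·T1 = [-3 0 0 -6; 0 -3 0 -3; 0 0 1/2 2; 0 0 0 1]
T4·…·T1 = [-3 0 0 -6; 0 -3 0 -3; 0 0 -1/2 -2; 0 0 0 1]
det M = -9/2; M⁻¹ = [-1/3 0 0 -2; 0 -1/3 0 -1; 0 0 -2 -4; 0 0 0 1]
M⁻¹ · (-3, -6, -8/5)ᵀ = (-1, 1, -4/5)ᵀ

p = (-1, 1, -4/5)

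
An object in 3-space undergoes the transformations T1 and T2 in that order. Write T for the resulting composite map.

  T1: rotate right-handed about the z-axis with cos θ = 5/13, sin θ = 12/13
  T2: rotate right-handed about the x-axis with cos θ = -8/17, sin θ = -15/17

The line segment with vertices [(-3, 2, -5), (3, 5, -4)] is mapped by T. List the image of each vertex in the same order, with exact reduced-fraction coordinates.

T1 rotate right-handed about the z-axis with cos θ = 5/13, sin θ = 12/13: (-3, 2, -5) → (-3, -2, -5); (3, 5, -4) → (-45/13, 61/13, -4)
T2 rotate right-handed about the x-axis with cos θ = -8/17, sin θ = -15/17: (-3, -2, -5) → (-3, -59/17, 70/17); (-45/13, 61/13, -4) → (-45/13, -1268/221, -499/221)

image vertices: (-3, -59/17, 70/17), (-45/13, -1268/221, -499/221)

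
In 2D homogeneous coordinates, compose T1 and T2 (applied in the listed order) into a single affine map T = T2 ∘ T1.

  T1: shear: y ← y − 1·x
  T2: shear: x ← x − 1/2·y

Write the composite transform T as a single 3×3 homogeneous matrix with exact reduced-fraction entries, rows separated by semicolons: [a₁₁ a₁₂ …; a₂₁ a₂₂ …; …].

T1 = [1 0 0; -1 1 0; 0 0 1]
T2·T1 = [3/2 -1/2 0; -1 1 0; 0 0 1]

T = [3/2 -1/2 0; -1 1 0; 0 0 1]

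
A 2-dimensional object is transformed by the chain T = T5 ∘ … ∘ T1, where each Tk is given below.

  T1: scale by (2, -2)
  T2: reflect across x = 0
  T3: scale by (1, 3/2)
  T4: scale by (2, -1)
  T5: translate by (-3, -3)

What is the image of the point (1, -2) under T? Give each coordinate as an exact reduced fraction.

T(p) = (-7, -9)

T1 scale by (2, -2): (1, -2) → (2, 4)
T2 reflect across x = 0: (2, 4) → (-2, 4)
T3 scale by (1, 3/2): (-2, 4) → (-2, 6)
T4 scale by (2, -1): (-2, 6) → (-4, -6)
T5 translate by (-3, -3): (-4, -6) → (-7, -9)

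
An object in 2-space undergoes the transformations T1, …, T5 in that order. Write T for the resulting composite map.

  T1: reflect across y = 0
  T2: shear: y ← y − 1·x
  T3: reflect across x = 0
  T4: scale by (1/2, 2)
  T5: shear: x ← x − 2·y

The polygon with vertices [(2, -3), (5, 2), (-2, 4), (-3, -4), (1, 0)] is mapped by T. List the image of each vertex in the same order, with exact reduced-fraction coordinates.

image vertices: (-5, 2), (51/2, -14), (9, -4), (-53/2, 14), (7/2, -2)

T1 reflect across y = 0: (2, -3) → (2, 3); (5, 2) → (5, -2); (-2, 4) → (-2, -4); (-3, -4) → (-3, 4); (1, 0) → (1, 0)
T2 shear: y ← y − 1·x: (2, 3) → (2, 1); (5, -2) → (5, -7); (-2, -4) → (-2, -2); (-3, 4) → (-3, 7); (1, 0) → (1, -1)
T3 reflect across x = 0: (2, 1) → (-2, 1); (5, -7) → (-5, -7); (-2, -2) → (2, -2); (-3, 7) → (3, 7); (1, -1) → (-1, -1)
T4 scale by (1/2, 2): (-2, 1) → (-1, 2); (-5, -7) → (-5/2, -14); (2, -2) → (1, -4); (3, 7) → (3/2, 14); (-1, -1) → (-1/2, -2)
T5 shear: x ← x − 2·y: (-1, 2) → (-5, 2); (-5/2, -14) → (51/2, -14); (1, -4) → (9, -4); (3/2, 14) → (-53/2, 14); (-1/2, -2) → (7/2, -2)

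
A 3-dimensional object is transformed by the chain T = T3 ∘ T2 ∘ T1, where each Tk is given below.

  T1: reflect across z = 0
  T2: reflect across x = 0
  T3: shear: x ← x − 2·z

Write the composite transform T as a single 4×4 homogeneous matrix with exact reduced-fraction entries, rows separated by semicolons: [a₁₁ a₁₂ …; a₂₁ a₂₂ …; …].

T = [-1 0 2 0; 0 1 0 0; 0 0 -1 0; 0 0 0 1]

T1 = [1 0 0 0; 0 1 0 0; 0 0 -1 0; 0 0 0 1]
T2·T1 = [-1 0 0 0; 0 1 0 0; 0 0 -1 0; 0 0 0 1]
T3·…·T1 = [-1 0 2 0; 0 1 0 0; 0 0 -1 0; 0 0 0 1]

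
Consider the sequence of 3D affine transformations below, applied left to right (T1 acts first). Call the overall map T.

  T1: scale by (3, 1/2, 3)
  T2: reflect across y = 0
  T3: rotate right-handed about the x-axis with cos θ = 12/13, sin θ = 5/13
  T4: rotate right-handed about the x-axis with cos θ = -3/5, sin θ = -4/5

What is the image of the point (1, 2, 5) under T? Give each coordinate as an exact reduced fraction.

T1 scale by (3, 1/2, 3): (1, 2, 5) → (3, 1, 15)
T2 reflect across y = 0: (3, 1, 15) → (3, -1, 15)
T3 rotate right-handed about the x-axis with cos θ = 12/13, sin θ = 5/13: (3, -1, 15) → (3, -87/13, 175/13)
T4 rotate right-handed about the x-axis with cos θ = -3/5, sin θ = -4/5: (3, -87/13, 175/13) → (3, 961/65, -177/65)

T(p) = (3, 961/65, -177/65)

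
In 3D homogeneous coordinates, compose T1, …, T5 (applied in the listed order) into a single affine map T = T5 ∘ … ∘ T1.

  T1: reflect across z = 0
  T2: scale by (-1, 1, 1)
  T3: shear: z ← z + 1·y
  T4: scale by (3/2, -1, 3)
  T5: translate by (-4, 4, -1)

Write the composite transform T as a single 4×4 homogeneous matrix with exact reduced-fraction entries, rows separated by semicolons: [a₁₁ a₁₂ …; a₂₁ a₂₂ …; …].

T1 = [1 0 0 0; 0 1 0 0; 0 0 -1 0; 0 0 0 1]
T2·T1 = [-1 0 0 0; 0 1 0 0; 0 0 -1 0; 0 0 0 1]
T3·…·T1 = [-1 0 0 0; 0 1 0 0; 0 1 -1 0; 0 0 0 1]
T4·…·T1 = [-3/2 0 0 0; 0 -1 0 0; 0 3 -3 0; 0 0 0 1]
T5·…·T1 = [-3/2 0 0 -4; 0 -1 0 4; 0 3 -3 -1; 0 0 0 1]

T = [-3/2 0 0 -4; 0 -1 0 4; 0 3 -3 -1; 0 0 0 1]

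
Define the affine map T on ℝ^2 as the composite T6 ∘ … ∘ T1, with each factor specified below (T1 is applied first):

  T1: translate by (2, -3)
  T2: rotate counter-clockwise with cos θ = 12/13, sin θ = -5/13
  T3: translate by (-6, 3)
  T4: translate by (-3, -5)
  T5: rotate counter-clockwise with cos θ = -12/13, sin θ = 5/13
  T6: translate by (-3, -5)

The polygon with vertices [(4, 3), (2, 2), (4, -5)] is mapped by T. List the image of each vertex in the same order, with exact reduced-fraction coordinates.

T1 translate by (2, -3): (4, 3) → (6, 0); (2, 2) → (4, -1); (4, -5) → (6, -8)
T2 rotate counter-clockwise with cos θ = 12/13, sin θ = -5/13: (6, 0) → (72/13, -30/13); (4, -1) → (43/13, -32/13); (6, -8) → (32/13, -126/13)
T3 translate by (-6, 3): (72/13, -30/13) → (-6/13, 9/13); (43/13, -32/13) → (-35/13, 7/13); (32/13, -126/13) → (-46/13, -87/13)
T4 translate by (-3, -5): (-6/13, 9/13) → (-45/13, -56/13); (-35/13, 7/13) → (-74/13, -58/13); (-46/13, -87/13) → (-85/13, -152/13)
T5 rotate counter-clockwise with cos θ = -12/13, sin θ = 5/13: (-45/13, -56/13) → (820/169, 447/169); (-74/13, -58/13) → (1178/169, 326/169); (-85/13, -152/13) → (1780/169, 1399/169)
T6 translate by (-3, -5): (820/169, 447/169) → (313/169, -398/169); (1178/169, 326/169) → (671/169, -519/169); (1780/169, 1399/169) → (1273/169, 554/169)

image vertices: (313/169, -398/169), (671/169, -519/169), (1273/169, 554/169)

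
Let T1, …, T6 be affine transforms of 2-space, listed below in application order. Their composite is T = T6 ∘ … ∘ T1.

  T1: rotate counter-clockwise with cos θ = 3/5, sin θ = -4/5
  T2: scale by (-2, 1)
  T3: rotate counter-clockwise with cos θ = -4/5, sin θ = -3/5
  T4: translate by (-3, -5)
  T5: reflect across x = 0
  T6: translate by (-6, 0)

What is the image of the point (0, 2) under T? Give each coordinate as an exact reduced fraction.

T(p) = (-157/25, -101/25)

T1 rotate counter-clockwise with cos θ = 3/5, sin θ = -4/5: (0, 2) → (8/5, 6/5)
T2 scale by (-2, 1): (8/5, 6/5) → (-16/5, 6/5)
T3 rotate counter-clockwise with cos θ = -4/5, sin θ = -3/5: (-16/5, 6/5) → (82/25, 24/25)
T4 translate by (-3, -5): (82/25, 24/25) → (7/25, -101/25)
T5 reflect across x = 0: (7/25, -101/25) → (-7/25, -101/25)
T6 translate by (-6, 0): (-7/25, -101/25) → (-157/25, -101/25)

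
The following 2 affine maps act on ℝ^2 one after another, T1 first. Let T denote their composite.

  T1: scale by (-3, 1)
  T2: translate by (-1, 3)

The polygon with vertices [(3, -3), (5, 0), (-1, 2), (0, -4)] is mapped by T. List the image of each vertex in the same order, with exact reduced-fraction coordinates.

image vertices: (-10, 0), (-16, 3), (2, 5), (-1, -1)

T1 scale by (-3, 1): (3, -3) → (-9, -3); (5, 0) → (-15, 0); (-1, 2) → (3, 2); (0, -4) → (0, -4)
T2 translate by (-1, 3): (-9, -3) → (-10, 0); (-15, 0) → (-16, 3); (3, 2) → (2, 5); (0, -4) → (-1, -1)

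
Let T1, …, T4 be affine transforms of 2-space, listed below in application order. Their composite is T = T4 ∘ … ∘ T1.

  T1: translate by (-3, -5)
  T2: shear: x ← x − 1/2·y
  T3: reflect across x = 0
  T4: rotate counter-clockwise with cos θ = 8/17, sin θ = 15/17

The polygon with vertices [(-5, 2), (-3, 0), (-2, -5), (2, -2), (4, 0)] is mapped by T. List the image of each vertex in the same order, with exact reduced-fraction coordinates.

image vertices: (97/17, 147/34), (103/17, 25/34), (150/17, -80/17), (5, -11/2), (47/17, -185/34)

T1 translate by (-3, -5): (-5, 2) → (-8, -3); (-3, 0) → (-6, -5); (-2, -5) → (-5, -10); (2, -2) → (-1, -7); (4, 0) → (1, -5)
T2 shear: x ← x − 1/2·y: (-8, -3) → (-13/2, -3); (-6, -5) → (-7/2, -5); (-5, -10) → (0, -10); (-1, -7) → (5/2, -7); (1, -5) → (7/2, -5)
T3 reflect across x = 0: (-13/2, -3) → (13/2, -3); (-7/2, -5) → (7/2, -5); (0, -10) → (0, -10); (5/2, -7) → (-5/2, -7); (7/2, -5) → (-7/2, -5)
T4 rotate counter-clockwise with cos θ = 8/17, sin θ = 15/17: (13/2, -3) → (97/17, 147/34); (7/2, -5) → (103/17, 25/34); (0, -10) → (150/17, -80/17); (-5/2, -7) → (5, -11/2); (-7/2, -5) → (47/17, -185/34)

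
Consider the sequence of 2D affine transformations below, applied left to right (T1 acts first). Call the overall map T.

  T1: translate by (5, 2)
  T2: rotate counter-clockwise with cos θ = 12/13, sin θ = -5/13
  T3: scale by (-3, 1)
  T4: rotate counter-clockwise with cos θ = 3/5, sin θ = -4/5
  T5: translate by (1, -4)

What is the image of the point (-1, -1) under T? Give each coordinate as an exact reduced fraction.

T1 translate by (5, 2): (-1, -1) → (4, 1)
T2 rotate counter-clockwise with cos θ = 12/13, sin θ = -5/13: (4, 1) → (53/13, -8/13)
T3 scale by (-3, 1): (53/13, -8/13) → (-159/13, -8/13)
T4 rotate counter-clockwise with cos θ = 3/5, sin θ = -4/5: (-159/13, -8/13) → (-509/65, 612/65)
T5 translate by (1, -4): (-509/65, 612/65) → (-444/65, 352/65)

T(p) = (-444/65, 352/65)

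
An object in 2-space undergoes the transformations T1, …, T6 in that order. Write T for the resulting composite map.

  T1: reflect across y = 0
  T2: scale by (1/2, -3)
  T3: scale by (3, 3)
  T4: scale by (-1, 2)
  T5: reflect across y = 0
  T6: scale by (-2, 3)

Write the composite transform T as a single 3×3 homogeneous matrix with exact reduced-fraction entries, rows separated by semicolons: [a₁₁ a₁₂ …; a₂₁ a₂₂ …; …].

T = [3 0 0; 0 -54 0; 0 0 1]

T1 = [1 0 0; 0 -1 0; 0 0 1]
T2·T1 = [1/2 0 0; 0 3 0; 0 0 1]
T3·…·T1 = [3/2 0 0; 0 9 0; 0 0 1]
T4·…·T1 = [-3/2 0 0; 0 18 0; 0 0 1]
T5·…·T1 = [-3/2 0 0; 0 -18 0; 0 0 1]
T6·…·T1 = [3 0 0; 0 -54 0; 0 0 1]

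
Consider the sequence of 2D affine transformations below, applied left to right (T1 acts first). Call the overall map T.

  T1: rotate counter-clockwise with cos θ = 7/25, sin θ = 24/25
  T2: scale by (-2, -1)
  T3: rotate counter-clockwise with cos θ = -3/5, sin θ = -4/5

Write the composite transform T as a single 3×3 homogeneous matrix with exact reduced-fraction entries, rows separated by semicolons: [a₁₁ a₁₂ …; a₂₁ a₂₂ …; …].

T1 = [7/25 -24/25 0; 24/25 7/25 0; 0 0 1]
T2·T1 = [-14/25 48/25 0; -24/25 -7/25 0; 0 0 1]
T3·…·T1 = [-54/125 -172/125 0; 128/125 -171/125 0; 0 0 1]

T = [-54/125 -172/125 0; 128/125 -171/125 0; 0 0 1]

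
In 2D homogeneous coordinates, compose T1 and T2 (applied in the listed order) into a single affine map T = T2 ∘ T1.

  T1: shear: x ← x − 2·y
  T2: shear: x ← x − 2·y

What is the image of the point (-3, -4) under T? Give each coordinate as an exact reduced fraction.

T1 shear: x ← x − 2·y: (-3, -4) → (5, -4)
T2 shear: x ← x − 2·y: (5, -4) → (13, -4)

T(p) = (13, -4)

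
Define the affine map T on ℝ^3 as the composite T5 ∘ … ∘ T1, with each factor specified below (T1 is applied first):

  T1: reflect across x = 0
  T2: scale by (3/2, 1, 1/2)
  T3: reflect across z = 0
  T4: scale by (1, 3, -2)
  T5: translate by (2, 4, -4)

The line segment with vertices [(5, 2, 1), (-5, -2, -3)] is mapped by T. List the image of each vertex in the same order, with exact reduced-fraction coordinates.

image vertices: (-11/2, 10, -3), (19/2, -2, -7)

T1 reflect across x = 0: (5, 2, 1) → (-5, 2, 1); (-5, -2, -3) → (5, -2, -3)
T2 scale by (3/2, 1, 1/2): (-5, 2, 1) → (-15/2, 2, 1/2); (5, -2, -3) → (15/2, -2, -3/2)
T3 reflect across z = 0: (-15/2, 2, 1/2) → (-15/2, 2, -1/2); (15/2, -2, -3/2) → (15/2, -2, 3/2)
T4 scale by (1, 3, -2): (-15/2, 2, -1/2) → (-15/2, 6, 1); (15/2, -2, 3/2) → (15/2, -6, -3)
T5 translate by (2, 4, -4): (-15/2, 6, 1) → (-11/2, 10, -3); (15/2, -6, -3) → (19/2, -2, -7)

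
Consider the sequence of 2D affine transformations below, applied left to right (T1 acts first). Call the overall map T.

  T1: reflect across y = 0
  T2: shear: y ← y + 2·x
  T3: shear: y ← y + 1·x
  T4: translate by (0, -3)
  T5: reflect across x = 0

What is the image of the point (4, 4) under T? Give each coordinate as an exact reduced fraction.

T(p) = (-4, 5)

T1 reflect across y = 0: (4, 4) → (4, -4)
T2 shear: y ← y + 2·x: (4, -4) → (4, 4)
T3 shear: y ← y + 1·x: (4, 4) → (4, 8)
T4 translate by (0, -3): (4, 8) → (4, 5)
T5 reflect across x = 0: (4, 5) → (-4, 5)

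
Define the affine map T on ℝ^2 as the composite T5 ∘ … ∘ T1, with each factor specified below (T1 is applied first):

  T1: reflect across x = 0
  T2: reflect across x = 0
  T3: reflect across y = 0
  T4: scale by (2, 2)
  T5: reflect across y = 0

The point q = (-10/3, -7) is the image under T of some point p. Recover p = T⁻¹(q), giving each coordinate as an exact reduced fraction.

T1 = [-1 0 0; 0 1 0; 0 0 1]
T2·T1 = [1 0 0; 0 1 0; 0 0 1]
T3·…·T1 = [1 0 0; 0 -1 0; 0 0 1]
T4·…·T1 = [2 0 0; 0 -2 0; 0 0 1]
T5·…·T1 = [2 0 0; 0 2 0; 0 0 1]
det M = 4; M⁻¹ = [1/2 0 0; 0 1/2 0; 0 0 1]
M⁻¹ · (-10/3, -7)ᵀ = (-5/3, -7/2)ᵀ

p = (-5/3, -7/2)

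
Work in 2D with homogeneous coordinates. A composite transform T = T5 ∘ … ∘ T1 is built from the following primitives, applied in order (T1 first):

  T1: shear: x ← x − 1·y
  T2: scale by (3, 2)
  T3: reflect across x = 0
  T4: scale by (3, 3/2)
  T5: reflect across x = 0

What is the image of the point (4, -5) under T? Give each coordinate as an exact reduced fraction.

T1 shear: x ← x − 1·y: (4, -5) → (9, -5)
T2 scale by (3, 2): (9, -5) → (27, -10)
T3 reflect across x = 0: (27, -10) → (-27, -10)
T4 scale by (3, 3/2): (-27, -10) → (-81, -15)
T5 reflect across x = 0: (-81, -15) → (81, -15)

T(p) = (81, -15)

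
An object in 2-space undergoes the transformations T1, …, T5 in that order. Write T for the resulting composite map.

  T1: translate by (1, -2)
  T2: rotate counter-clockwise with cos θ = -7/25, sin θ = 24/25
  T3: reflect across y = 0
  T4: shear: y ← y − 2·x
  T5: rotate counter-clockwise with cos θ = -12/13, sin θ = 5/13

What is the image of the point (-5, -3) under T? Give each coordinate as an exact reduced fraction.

T1 translate by (1, -2): (-5, -3) → (-4, -5)
T2 rotate counter-clockwise with cos θ = -7/25, sin θ = 24/25: (-4, -5) → (148/25, -61/25)
T3 reflect across y = 0: (148/25, -61/25) → (148/25, 61/25)
T4 shear: y ← y − 2·x: (148/25, 61/25) → (148/25, -47/5)
T5 rotate counter-clockwise with cos θ = -12/13, sin θ = 5/13: (148/25, -47/5) → (-601/325, 712/65)

T(p) = (-601/325, 712/65)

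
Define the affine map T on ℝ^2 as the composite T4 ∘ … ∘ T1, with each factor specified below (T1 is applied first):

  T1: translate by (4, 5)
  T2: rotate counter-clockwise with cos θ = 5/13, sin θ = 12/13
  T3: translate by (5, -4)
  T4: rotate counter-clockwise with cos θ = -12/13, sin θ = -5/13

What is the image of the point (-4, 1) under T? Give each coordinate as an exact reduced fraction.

T(p) = (-2/13, 23/13)

T1 translate by (4, 5): (-4, 1) → (0, 6)
T2 rotate counter-clockwise with cos θ = 5/13, sin θ = 12/13: (0, 6) → (-72/13, 30/13)
T3 translate by (5, -4): (-72/13, 30/13) → (-7/13, -22/13)
T4 rotate counter-clockwise with cos θ = -12/13, sin θ = -5/13: (-7/13, -22/13) → (-2/13, 23/13)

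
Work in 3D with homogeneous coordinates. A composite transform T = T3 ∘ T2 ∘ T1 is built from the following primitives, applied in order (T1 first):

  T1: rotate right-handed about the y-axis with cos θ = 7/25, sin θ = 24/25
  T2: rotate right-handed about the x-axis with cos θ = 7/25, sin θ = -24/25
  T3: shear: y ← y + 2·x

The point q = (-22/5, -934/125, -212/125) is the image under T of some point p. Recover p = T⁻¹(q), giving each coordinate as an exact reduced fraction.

p = (-2, 2, -4)

T1 = [7/25 0 24/25 0; 0 1 0 0; -24/25 0 7/25 0; 0 0 0 1]
T2·T1 = [7/25 0 24/25 0; -576/625 7/25 168/625 0; -168/625 -24/25 49/625 0; 0 0 0 1]
T3·…·T1 = [7/25 0 24/25 0; -226/625 7/25 1368/625 0; -168/625 -24/25 49/625 0; 0 0 0 1]
det M = 1; M⁻¹ = [1327/625 -576/625 -168/625 0; -14/25 7/25 -24/25 0; 264/625 168/625 49/625 0; 0 0 0 1]
M⁻¹ · (-22/5, -934/125, -212/125)ᵀ = (-2, 2, -4)ᵀ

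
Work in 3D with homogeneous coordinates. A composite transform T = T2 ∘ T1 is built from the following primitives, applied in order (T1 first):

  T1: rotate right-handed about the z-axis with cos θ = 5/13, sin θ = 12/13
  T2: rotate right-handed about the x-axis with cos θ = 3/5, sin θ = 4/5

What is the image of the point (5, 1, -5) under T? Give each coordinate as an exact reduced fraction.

T(p) = (1, 7, 1)

T1 rotate right-handed about the z-axis with cos θ = 5/13, sin θ = 12/13: (5, 1, -5) → (1, 5, -5)
T2 rotate right-handed about the x-axis with cos θ = 3/5, sin θ = 4/5: (1, 5, -5) → (1, 7, 1)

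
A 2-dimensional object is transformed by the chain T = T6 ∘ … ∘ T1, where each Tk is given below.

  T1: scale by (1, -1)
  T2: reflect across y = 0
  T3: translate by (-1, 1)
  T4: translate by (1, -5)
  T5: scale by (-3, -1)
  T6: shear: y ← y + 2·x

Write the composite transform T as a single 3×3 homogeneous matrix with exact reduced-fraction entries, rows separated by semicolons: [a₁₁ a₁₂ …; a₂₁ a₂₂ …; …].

T = [-3 0 0; -6 -1 4; 0 0 1]

T1 = [1 0 0; 0 -1 0; 0 0 1]
T2·T1 = [1 0 0; 0 1 0; 0 0 1]
T3·…·T1 = [1 0 -1; 0 1 1; 0 0 1]
T4·…·T1 = [1 0 0; 0 1 -4; 0 0 1]
T5·…·T1 = [-3 0 0; 0 -1 4; 0 0 1]
T6·…·T1 = [-3 0 0; -6 -1 4; 0 0 1]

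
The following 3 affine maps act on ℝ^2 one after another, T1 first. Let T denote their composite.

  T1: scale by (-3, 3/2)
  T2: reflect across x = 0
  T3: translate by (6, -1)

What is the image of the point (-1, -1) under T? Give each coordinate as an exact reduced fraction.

T1 scale by (-3, 3/2): (-1, -1) → (3, -3/2)
T2 reflect across x = 0: (3, -3/2) → (-3, -3/2)
T3 translate by (6, -1): (-3, -3/2) → (3, -5/2)

T(p) = (3, -5/2)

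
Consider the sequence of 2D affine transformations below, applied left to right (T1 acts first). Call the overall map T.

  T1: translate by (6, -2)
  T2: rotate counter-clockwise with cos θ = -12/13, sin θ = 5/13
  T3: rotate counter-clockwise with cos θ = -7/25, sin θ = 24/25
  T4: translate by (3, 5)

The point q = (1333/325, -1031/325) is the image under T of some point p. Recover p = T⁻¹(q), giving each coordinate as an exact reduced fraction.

p = (2, 4)

T1 = [1 0 6; 0 1 -2; 0 0 1]
T2·T1 = [-12/13 -5/13 -62/13; 5/13 -12/13 54/13; 0 0 1]
T3·…·T1 = [-36/325 323/325 -862/325; -323/325 -36/325 -1866/325; 0 0 1]
T4·…·T1 = [-36/325 323/325 113/325; -323/325 -36/325 -241/325; 0 0 1]
det M = 1; M⁻¹ = [-36/325 -323/325 -227/325; 323/325 -36/325 -139/325; 0 0 1]
M⁻¹ · (1333/325, -1031/325)ᵀ = (2, 4)ᵀ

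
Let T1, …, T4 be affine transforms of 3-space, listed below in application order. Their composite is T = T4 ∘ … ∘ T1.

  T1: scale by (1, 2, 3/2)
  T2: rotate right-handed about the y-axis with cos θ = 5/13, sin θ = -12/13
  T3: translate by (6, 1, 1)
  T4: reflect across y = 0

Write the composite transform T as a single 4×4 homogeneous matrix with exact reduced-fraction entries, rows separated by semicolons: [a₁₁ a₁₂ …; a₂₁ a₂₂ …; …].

T1 = [1 0 0 0; 0 2 0 0; 0 0 3/2 0; 0 0 0 1]
T2·T1 = [5/13 0 -18/13 0; 0 2 0 0; 12/13 0 15/26 0; 0 0 0 1]
T3·…·T1 = [5/13 0 -18/13 6; 0 2 0 1; 12/13 0 15/26 1; 0 0 0 1]
T4·…·T1 = [5/13 0 -18/13 6; 0 -2 0 -1; 12/13 0 15/26 1; 0 0 0 1]

T = [5/13 0 -18/13 6; 0 -2 0 -1; 12/13 0 15/26 1; 0 0 0 1]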